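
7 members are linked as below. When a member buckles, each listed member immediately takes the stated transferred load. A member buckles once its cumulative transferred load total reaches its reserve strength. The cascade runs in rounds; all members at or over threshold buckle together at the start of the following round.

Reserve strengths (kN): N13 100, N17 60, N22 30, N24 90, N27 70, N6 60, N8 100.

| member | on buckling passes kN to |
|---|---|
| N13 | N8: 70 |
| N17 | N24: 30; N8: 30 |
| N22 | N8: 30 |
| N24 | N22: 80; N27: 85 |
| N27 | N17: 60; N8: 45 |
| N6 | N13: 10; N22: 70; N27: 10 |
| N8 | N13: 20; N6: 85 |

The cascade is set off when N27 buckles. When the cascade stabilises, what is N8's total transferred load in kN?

75

Round 1 — N27 buckles (initial).
  N17: +60 → 60 ≥ 60
  N8: +45 → 45 < 100
Round 2 — N17 buckles.
  N24: +30 → 30 < 90
  N8: +30 → 75 < 100
No further bucklings.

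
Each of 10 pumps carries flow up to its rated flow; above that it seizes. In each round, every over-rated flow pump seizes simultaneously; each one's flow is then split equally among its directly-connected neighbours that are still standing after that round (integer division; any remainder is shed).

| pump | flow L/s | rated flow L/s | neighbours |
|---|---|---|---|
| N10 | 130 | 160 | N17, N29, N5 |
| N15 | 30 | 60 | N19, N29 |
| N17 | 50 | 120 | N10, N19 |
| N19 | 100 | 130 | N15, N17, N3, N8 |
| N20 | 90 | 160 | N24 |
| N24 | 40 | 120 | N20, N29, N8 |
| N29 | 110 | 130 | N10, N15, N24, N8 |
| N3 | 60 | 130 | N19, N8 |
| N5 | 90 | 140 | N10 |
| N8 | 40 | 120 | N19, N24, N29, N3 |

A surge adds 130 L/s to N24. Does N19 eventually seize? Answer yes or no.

yes

Round 1 — N24 at 170 > 120. N24 seizes.
  N24 sheds 170 L/s to N20, N29, N8: 56 each (2 lost).
    N20: 90+56 = 146 ≤ 160
    N29: 110+56 = 166 > 130
    N8: 40+56 = 96 ≤ 120
Round 2 — N29 seizes.
  N29 sheds 166 L/s to N10, N15, N8: 55 each (1 lost).
    N10: 130+55 = 185 > 160
    N15: 30+55 = 85 > 60
    N8: 96+55 = 151 > 120
Round 3 — N10, N15, N8 seize.
  N10 sheds 185 L/s to N17, N5: 92 each (1 lost).
    N17: 50+92 = 142 > 120
    N5: 90+92 = 182 > 140
  N15 sheds 85 L/s to N19: 85 each.
    N19: 100+85 = 185 > 130
  N8 sheds 151 L/s to N19, N3: 75 each (1 lost).
    N19: 185+75 = 260 > 130
    N3: 60+75 = 135 > 130
Round 4 — N17, N19, N3, N5 seize.
  N17 sheds 142 L/s: no online neighbours, lost.
  N19 sheds 260 L/s: no online neighbours, lost.
  N3 sheds 135 L/s: no online neighbours, lost.
  N5 sheds 182 L/s: no online neighbours, lost.
No further seizures.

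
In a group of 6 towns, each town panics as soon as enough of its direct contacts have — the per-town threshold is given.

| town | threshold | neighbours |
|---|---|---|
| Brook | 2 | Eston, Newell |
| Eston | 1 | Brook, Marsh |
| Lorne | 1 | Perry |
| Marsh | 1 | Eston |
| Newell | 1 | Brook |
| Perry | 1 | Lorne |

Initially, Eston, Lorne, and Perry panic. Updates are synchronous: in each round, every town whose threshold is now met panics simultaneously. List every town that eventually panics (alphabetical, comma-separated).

Round 1 — Eston, Lorne, Perry panic (initial).
Round 2 — checking thresholds:
  Brook: 1 of 2 neighbours < 2, holds.
  Marsh: 1 of 1 neighbours ≥ 1, panics.
Round 3 — no new panics; cascade stops.

Eston, Lorne, Marsh, Perry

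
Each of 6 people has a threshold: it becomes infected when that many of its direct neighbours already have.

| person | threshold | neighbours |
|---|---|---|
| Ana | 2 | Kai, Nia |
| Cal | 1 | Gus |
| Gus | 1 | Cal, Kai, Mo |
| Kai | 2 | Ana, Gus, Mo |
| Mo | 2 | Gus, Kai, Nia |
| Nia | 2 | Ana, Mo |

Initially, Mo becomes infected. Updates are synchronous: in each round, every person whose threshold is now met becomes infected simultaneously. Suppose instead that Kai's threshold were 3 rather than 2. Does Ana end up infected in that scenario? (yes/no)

no

With Kai's threshold at 3:
Round 1 — Mo becomes infected (initial).
Round 2 — checking thresholds:
  Gus: 1 of 3 neighbours ≥ 1, becomes infected.
  Kai: 1 of 3 neighbours < 3, holds.
  Nia: 1 of 2 neighbours < 2, holds.
Round 3 — checking thresholds:
  Cal: 1 of 1 neighbours ≥ 1, becomes infected.
  Kai: 2 of 3 neighbours < 3, holds.
  Nia: 1 of 2 neighbours < 2, holds.
Round 4 — no new infections; cascade stops.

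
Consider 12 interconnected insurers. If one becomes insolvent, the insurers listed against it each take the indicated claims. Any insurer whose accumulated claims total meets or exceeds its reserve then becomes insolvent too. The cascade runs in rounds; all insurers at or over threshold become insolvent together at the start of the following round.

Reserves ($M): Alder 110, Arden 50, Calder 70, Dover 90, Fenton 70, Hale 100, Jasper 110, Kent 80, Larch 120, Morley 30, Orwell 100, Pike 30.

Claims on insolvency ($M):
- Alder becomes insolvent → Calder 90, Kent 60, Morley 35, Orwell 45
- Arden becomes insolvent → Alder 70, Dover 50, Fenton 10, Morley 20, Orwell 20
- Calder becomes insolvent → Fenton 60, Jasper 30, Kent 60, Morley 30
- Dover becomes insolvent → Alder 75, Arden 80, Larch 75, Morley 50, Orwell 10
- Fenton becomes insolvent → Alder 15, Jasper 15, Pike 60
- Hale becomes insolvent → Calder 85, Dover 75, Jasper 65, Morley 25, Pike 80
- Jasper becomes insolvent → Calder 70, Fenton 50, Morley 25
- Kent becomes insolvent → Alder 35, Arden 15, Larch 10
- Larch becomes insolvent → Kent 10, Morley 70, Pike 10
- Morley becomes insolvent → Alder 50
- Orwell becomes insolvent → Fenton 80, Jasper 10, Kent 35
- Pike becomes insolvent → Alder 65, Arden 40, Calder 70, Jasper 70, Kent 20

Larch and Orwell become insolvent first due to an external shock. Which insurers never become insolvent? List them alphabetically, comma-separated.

Round 1 — Larch, Orwell become insolvent (initial).
  Fenton: +80 → 80 ≥ 70
  Jasper: +10 → 10 < 110
  Kent: +10+35 → 45 < 80
  Morley: +70 → 70 ≥ 30
  Pike: +10 → 10 < 30
Round 2 — Fenton, Morley become insolvent.
  Alder: +15+50 → 65 < 110
  Jasper: +15 → 25 < 110
  Pike: +60 → 70 ≥ 30
Round 3 — Pike becomes insolvent.
  Alder: +65 → 130 ≥ 110
  Arden: +40 → 40 < 50
  Calder: +70 → 70 ≥ 70
  Jasper: +70 → 95 < 110
  Kent: +20 → 65 < 80
Round 4 — Alder, Calder become insolvent.
  Jasper: +30 → 125 ≥ 110
  Kent: +60+60 → 185 ≥ 80
Round 5 — Jasper, Kent become insolvent.
  Arden: +15 → 55 ≥ 50
Round 6 — Arden becomes insolvent.
  Dover: +50 → 50 < 90
No further insolvencies.

Dover, Hale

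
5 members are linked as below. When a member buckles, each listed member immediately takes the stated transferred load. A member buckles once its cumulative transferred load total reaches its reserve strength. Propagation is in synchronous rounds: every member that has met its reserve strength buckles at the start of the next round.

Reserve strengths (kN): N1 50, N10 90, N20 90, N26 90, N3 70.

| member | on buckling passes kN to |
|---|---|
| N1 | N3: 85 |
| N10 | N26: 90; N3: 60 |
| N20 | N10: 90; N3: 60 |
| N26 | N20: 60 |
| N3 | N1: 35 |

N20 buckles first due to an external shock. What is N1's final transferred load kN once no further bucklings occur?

Round 1 — N20 buckles (initial).
  N10: +90 → 90 ≥ 90
  N3: +60 → 60 < 70
Round 2 — N10 buckles.
  N26: +90 → 90 ≥ 90
  N3: +60 → 120 ≥ 70
Round 3 — N26, N3 buckle.
  N1: +35 → 35 < 50
No further bucklings.

35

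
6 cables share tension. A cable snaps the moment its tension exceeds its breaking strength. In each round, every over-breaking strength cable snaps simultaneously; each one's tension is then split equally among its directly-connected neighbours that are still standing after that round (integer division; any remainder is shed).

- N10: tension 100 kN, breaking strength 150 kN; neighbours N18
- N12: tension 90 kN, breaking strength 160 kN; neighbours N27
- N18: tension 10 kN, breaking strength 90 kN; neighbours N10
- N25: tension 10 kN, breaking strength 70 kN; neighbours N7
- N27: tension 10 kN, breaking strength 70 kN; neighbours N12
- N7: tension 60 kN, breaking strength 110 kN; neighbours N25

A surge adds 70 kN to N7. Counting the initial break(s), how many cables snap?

2

Round 1 — N7 at 130 > 110. N7 snaps.
  N7 sheds 130 kN to N25: 130 each.
    N25: 10+130 = 140 > 70
Round 2 — N25 snaps.
  N25 sheds 140 kN: no online neighbours, lost.
No further breaks.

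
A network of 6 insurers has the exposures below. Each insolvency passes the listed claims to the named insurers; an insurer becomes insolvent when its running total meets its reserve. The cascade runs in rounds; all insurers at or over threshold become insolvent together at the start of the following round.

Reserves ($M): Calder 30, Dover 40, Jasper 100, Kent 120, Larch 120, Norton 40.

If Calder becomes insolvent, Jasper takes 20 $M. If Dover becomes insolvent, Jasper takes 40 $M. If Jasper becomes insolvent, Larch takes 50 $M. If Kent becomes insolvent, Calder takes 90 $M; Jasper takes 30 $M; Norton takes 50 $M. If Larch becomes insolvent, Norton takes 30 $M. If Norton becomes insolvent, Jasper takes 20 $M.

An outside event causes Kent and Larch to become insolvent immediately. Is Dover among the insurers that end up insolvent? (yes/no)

Round 1 — Kent, Larch become insolvent (initial).
  Calder: +90 → 90 ≥ 30
  Jasper: +30 → 30 < 100
  Norton: +50+30 → 80 ≥ 40
Round 2 — Calder, Norton become insolvent.
  Jasper: +20+20 → 70 < 100
No further insolvencies.

no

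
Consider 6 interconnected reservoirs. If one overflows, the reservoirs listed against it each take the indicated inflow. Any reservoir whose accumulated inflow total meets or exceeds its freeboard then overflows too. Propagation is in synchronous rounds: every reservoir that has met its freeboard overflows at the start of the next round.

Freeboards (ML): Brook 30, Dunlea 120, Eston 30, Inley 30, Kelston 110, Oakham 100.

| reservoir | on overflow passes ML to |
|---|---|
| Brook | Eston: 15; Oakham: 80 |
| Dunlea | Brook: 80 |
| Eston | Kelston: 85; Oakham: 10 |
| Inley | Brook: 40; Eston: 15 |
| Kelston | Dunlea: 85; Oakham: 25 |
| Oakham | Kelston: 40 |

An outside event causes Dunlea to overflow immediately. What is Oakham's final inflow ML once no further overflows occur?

80

Round 1 — Dunlea overflows (initial).
  Brook: +80 → 80 ≥ 30
Round 2 — Brook overflows.
  Eston: +15 → 15 < 30
  Oakham: +80 → 80 < 100
No further overflows.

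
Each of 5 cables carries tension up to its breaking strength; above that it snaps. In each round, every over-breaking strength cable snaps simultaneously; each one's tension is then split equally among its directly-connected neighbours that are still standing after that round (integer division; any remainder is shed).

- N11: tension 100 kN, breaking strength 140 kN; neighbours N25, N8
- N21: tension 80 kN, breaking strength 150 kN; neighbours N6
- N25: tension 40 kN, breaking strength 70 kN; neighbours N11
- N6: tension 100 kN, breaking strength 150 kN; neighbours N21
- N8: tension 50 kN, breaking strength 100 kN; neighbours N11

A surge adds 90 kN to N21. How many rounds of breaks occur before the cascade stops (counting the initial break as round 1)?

2

Round 1 — N21 at 170 > 150. N21 snaps.
  N21 sheds 170 kN to N6: 170 each.
    N6: 100+170 = 270 > 150
Round 2 — N6 snaps.
  N6 sheds 270 kN: no online neighbours, lost.
No further breaks.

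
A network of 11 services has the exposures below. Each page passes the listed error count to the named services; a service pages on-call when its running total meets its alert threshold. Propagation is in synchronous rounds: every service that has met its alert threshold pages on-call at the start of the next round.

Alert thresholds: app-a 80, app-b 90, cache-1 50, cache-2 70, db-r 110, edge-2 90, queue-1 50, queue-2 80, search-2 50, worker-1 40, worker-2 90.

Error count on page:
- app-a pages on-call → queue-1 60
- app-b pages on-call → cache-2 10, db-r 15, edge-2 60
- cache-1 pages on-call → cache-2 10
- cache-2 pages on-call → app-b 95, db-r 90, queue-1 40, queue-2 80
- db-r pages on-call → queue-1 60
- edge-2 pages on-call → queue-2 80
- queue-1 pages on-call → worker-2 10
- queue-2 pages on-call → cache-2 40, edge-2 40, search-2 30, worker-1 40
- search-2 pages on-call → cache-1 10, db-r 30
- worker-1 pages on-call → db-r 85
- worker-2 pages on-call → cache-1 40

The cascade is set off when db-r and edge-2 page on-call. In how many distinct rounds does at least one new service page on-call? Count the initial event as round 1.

Round 1 — db-r, edge-2 page on-call (initial).
  queue-1: +60 → 60 ≥ 50
  queue-2: +80 → 80 ≥ 80
Round 2 — queue-1, queue-2 page on-call.
  cache-2: +40 → 40 < 70
  search-2: +30 → 30 < 50
  worker-1: +40 → 40 ≥ 40
  worker-2: +10 → 10 < 90
Round 3 — worker-1 pages on-call.
No further pages.

3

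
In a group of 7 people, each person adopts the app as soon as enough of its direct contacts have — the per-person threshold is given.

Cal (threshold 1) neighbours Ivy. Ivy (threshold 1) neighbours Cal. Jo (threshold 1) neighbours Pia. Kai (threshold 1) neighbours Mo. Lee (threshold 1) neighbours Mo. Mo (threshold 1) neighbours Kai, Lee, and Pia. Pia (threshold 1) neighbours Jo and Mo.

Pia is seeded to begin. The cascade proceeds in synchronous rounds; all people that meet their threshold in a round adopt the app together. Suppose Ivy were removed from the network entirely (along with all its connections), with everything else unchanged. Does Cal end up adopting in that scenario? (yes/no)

no

With Ivy removed:
Round 1 — Pia adopts the app (initial).
Round 2 — checking thresholds:
  Jo: 1 of 1 neighbours ≥ 1, adopts the app.
  Mo: 1 of 3 neighbours ≥ 1, adopts the app.
Round 3 — checking thresholds:
  Kai: 1 of 1 neighbours ≥ 1, adopts the app.
  Lee: 1 of 1 neighbours ≥ 1, adopts the app.
Round 4 — no new adoptions; cascade stops.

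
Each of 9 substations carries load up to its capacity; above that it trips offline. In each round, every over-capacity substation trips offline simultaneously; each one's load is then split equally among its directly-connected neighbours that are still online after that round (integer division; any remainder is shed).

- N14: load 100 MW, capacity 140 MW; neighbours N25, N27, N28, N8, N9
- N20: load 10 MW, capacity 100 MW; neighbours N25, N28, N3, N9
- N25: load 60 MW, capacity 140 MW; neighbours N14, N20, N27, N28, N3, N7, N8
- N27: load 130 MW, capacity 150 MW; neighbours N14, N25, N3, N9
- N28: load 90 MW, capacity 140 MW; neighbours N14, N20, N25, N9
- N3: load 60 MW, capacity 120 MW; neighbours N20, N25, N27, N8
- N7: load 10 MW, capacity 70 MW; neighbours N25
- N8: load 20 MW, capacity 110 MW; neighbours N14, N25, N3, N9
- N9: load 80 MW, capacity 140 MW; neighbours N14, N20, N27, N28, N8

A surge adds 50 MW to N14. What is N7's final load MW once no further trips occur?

38

Round 1 — N14 at 150 > 140. N14 trips offline.
  N14 sheds 150 MW to N25, N27, N28, N8, N9: 30 each.
    N25: 60+30 = 90 ≤ 140
    N27: 130+30 = 160 > 150
    N28: 90+30 = 120 ≤ 140
    N8: 20+30 = 50 ≤ 110
    N9: 80+30 = 110 ≤ 140
Round 2 — N27 trips offline.
  N27 sheds 160 MW to N25, N3, N9: 53 each (1 lost).
    N25: 90+53 = 143 > 140
    N3: 60+53 = 113 ≤ 120
    N9: 110+53 = 163 > 140
Round 3 — N25, N9 trip offline.
  N25 sheds 143 MW to N20, N28, N3, N7, N8: 28 each (3 lost).
    N20: 10+28 = 38 ≤ 100
    N28: 120+28 = 148 > 140
    N3: 113+28 = 141 > 120
    N7: 10+28 = 38 ≤ 70
    N8: 50+28 = 78 ≤ 110
  N9 sheds 163 MW to N20, N28, N8: 54 each (1 lost).
    N20: 38+54 = 92 ≤ 100
    N28: 148+54 = 202 > 140
    N8: 78+54 = 132 > 110
Round 4 — N28, N3, N8 trip offline.
  N28 sheds 202 MW to N20: 202 each.
    N20: 92+202 = 294 > 100
  N3 sheds 141 MW to N20: 141 each.
    N20: 294+141 = 435 > 100
  N8 sheds 132 MW: no online neighbours, lost.
Round 5 — N20 trips offline.
  N20 sheds 435 MW: no online neighbours, lost.
No further trips.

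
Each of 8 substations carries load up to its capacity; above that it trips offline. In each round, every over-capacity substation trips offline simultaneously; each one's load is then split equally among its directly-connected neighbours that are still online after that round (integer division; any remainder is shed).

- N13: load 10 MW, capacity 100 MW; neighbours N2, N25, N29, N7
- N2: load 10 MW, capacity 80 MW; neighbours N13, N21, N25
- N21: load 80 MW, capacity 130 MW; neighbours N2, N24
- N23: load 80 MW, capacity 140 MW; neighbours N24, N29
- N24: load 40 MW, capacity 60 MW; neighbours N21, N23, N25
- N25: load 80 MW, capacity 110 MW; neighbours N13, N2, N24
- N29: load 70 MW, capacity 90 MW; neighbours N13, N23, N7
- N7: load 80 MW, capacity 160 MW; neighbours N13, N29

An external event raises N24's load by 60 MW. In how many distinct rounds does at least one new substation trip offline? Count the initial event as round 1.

Round 1 — N24 at 100 > 60. N24 trips offline.
  N24 sheds 100 MW to N21, N23, N25: 33 each (1 lost).
    N21: 80+33 = 113 ≤ 130
    N23: 80+33 = 113 ≤ 140
    N25: 80+33 = 113 > 110
Round 2 — N25 trips offline.
  N25 sheds 113 MW to N13, N2: 56 each (1 lost).
    N13: 10+56 = 66 ≤ 100
    N2: 10+56 = 66 ≤ 80
No further trips.

2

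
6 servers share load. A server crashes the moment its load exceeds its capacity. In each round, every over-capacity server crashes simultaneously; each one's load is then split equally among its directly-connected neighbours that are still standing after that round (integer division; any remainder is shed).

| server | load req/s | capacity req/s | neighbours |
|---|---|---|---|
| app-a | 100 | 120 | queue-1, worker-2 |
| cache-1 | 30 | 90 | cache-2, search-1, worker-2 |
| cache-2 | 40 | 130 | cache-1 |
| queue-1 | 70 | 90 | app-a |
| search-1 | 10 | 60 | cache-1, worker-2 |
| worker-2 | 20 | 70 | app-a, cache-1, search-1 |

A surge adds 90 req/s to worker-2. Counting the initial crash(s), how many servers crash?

Round 1 — worker-2 at 110 > 70. worker-2 crashes.
  worker-2 sheds 110 req/s to app-a, cache-1, search-1: 36 each (2 lost).
    app-a: 100+36 = 136 > 120
    cache-1: 30+36 = 66 ≤ 90
    search-1: 10+36 = 46 ≤ 60
Round 2 — app-a crashes.
  app-a sheds 136 req/s to queue-1: 136 each.
    queue-1: 70+136 = 206 > 90
Round 3 — queue-1 crashes.
  queue-1 sheds 206 req/s: no online neighbours, lost.
No further crashes.

3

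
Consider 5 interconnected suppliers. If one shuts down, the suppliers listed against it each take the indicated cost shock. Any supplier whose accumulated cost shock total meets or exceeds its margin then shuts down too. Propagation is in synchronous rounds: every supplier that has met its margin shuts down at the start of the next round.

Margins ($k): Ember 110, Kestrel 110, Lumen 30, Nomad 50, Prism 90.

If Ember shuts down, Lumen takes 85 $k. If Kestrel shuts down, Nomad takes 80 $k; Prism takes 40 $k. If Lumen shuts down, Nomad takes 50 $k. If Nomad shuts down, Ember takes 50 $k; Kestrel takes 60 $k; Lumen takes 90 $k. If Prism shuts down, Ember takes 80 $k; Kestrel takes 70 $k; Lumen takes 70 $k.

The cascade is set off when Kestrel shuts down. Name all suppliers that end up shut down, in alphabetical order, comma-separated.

Kestrel, Lumen, Nomad

Round 1 — Kestrel shuts down (initial).
  Nomad: +80 → 80 ≥ 50
  Prism: +40 → 40 < 90
Round 2 — Nomad shuts down.
  Ember: +50 → 50 < 110
  Lumen: +90 → 90 ≥ 30
Round 3 — Lumen shuts down.
No further shutdowns.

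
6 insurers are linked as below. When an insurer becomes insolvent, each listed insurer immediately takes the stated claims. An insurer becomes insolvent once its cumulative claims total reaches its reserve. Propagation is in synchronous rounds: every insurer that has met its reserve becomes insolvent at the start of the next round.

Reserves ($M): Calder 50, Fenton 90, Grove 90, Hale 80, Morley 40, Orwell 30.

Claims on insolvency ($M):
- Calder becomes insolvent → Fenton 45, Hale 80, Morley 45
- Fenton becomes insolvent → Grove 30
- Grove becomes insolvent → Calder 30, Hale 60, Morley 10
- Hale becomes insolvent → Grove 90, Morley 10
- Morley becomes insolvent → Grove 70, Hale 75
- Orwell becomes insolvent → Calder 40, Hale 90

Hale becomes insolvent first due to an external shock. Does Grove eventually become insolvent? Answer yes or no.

Round 1 — Hale becomes insolvent (initial).
  Grove: +90 → 90 ≥ 90
  Morley: +10 → 10 < 40
Round 2 — Grove becomes insolvent.
  Calder: +30 → 30 < 50
  Morley: +10 → 20 < 40
No further insolvencies.

yes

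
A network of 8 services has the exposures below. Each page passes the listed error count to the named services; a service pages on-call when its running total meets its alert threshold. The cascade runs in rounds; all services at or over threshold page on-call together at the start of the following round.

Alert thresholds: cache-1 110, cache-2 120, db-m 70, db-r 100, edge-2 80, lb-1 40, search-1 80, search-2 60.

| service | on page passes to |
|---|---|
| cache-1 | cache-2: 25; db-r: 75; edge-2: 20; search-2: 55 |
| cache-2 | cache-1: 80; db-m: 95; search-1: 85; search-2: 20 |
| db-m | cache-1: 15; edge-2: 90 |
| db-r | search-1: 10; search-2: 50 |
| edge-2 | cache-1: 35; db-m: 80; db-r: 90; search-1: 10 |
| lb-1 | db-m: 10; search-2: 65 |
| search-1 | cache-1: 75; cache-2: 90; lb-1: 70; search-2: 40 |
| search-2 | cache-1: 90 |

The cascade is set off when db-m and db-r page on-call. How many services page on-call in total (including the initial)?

3

Round 1 — db-m, db-r page on-call (initial).
  cache-1: +15 → 15 < 110
  edge-2: +90 → 90 ≥ 80
  search-1: +10 → 10 < 80
  search-2: +50 → 50 < 60
Round 2 — edge-2 pages on-call.
  cache-1: +35 → 50 < 110
  search-1: +10 → 20 < 80
No further pages.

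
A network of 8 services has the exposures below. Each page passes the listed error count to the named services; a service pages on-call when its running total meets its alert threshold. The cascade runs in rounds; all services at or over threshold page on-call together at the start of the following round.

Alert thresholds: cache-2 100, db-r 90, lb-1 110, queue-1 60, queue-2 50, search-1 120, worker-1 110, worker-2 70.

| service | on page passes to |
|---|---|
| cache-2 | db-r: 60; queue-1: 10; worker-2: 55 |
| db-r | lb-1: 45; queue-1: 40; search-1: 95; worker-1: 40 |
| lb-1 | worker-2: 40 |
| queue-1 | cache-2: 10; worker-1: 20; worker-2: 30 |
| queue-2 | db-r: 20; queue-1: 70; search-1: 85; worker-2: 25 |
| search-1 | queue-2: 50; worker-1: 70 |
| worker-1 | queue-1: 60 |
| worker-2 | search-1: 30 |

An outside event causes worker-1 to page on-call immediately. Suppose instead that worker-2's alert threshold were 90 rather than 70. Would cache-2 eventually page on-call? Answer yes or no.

no

With worker-2's alert threshold at 90:
Round 1 — worker-1 pages on-call (initial).
  queue-1: +60 → 60 ≥ 60
Round 2 — queue-1 pages on-call.
  cache-2: +10 → 10 < 100
  worker-2: +30 → 30 < 90
No further pages.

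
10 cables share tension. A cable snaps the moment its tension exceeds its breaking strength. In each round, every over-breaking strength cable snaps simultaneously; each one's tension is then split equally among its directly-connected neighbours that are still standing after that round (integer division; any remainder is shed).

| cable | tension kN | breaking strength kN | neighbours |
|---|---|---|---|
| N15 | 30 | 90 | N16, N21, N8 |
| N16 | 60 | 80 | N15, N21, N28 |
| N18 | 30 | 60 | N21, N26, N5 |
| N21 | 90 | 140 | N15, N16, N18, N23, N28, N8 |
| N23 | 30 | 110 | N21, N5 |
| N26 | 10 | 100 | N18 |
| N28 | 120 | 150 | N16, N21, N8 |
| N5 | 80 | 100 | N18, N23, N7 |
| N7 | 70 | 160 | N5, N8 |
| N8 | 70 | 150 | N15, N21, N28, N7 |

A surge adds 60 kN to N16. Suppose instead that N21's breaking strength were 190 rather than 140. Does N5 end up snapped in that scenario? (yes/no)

With N21's breaking strength at 190:
Round 1 — N16 at 120 > 80. N16 snaps.
  N16 sheds 120 kN to N15, N21, N28: 40 each.
    N15: 30+40 = 70 ≤ 90
    N21: 90+40 = 130 ≤ 190
    N28: 120+40 = 160 > 150
Round 2 — N28 snaps.
  N28 sheds 160 kN to N21, N8: 80 each.
    N21: 130+80 = 210 > 190
    N8: 70+80 = 150 ≤ 150
Round 3 — N21 snaps.
  N21 sheds 210 kN to N15, N18, N23, N8: 52 each (2 lost).
    N15: 70+52 = 122 > 90
    N18: 30+52 = 82 > 60
    N23: 30+52 = 82 ≤ 110
    N8: 150+52 = 202 > 150
Round 4 — N15, N18, N8 snap.
  N15 sheds 122 kN: no online neighbours, lost.
  N18 sheds 82 kN to N26, N5: 41 each.
    N26: 10+41 = 51 ≤ 100
    N5: 80+41 = 121 > 100
  N8 sheds 202 kN to N7: 202 each.
    N7: 70+202 = 272 > 160
Round 5 — N5, N7 snap.
  N5 sheds 121 kN to N23: 121 each.
    N23: 82+121 = 203 > 110
  N7 sheds 272 kN: no online neighbours, lost.
Round 6 — N23 snaps.
  N23 sheds 203 kN: no online neighbours, lost.
No further breaks.

yes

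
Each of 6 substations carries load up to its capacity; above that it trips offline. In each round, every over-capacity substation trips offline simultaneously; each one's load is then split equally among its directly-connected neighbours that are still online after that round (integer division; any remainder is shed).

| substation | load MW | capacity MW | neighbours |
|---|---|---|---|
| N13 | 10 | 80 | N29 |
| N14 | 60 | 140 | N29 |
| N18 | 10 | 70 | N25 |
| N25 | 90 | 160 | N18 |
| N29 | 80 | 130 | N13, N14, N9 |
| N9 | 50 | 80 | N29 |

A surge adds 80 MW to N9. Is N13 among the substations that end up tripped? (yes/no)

Round 1 — N9 at 130 > 80. N9 trips offline.
  N9 sheds 130 MW to N29: 130 each.
    N29: 80+130 = 210 > 130
Round 2 — N29 trips offline.
  N29 sheds 210 MW to N13, N14: 105 each.
    N13: 10+105 = 115 > 80
    N14: 60+105 = 165 > 140
Round 3 — N13, N14 trip offline.
  N13 sheds 115 MW: no online neighbours, lost.
  N14 sheds 165 MW: no online neighbours, lost.
No further trips.

yes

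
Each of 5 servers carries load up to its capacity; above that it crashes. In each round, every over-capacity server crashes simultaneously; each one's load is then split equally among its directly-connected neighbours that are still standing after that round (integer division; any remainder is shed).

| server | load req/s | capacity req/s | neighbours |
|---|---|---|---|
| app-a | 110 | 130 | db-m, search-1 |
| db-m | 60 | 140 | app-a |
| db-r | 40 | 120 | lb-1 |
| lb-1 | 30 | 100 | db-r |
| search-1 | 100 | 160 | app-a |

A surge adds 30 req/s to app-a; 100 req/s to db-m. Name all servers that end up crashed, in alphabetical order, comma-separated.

app-a, db-m, search-1

Round 1 — app-a at 140 > 130; db-m at 160 > 140. app-a, db-m crash.
  app-a sheds 140 req/s to search-1: 140 each.
    search-1: 100+140 = 240 > 160
  db-m sheds 160 req/s: no online neighbours, lost.
Round 2 — search-1 crashes.
  search-1 sheds 240 req/s: no online neighbours, lost.
No further crashes.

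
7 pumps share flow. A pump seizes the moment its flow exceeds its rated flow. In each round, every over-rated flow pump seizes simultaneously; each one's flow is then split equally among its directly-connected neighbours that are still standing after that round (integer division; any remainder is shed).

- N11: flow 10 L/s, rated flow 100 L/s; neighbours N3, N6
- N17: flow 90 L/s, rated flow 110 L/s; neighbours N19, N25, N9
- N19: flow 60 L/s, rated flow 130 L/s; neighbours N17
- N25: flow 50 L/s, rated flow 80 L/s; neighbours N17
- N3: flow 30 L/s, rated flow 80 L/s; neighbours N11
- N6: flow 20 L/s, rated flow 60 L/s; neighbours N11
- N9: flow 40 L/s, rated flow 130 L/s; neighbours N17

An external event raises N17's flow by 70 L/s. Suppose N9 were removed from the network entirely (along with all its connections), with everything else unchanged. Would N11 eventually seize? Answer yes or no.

no

With N9 removed:
Round 1 — N17 at 160 > 110. N17 seizes.
  N17 sheds 160 L/s to N19, N25: 80 each.
    N19: 60+80 = 140 > 130
    N25: 50+80 = 130 > 80
Round 2 — N19, N25 seize.
  N19 sheds 140 L/s: no online neighbours, lost.
  N25 sheds 130 L/s: no online neighbours, lost.
No further seizures.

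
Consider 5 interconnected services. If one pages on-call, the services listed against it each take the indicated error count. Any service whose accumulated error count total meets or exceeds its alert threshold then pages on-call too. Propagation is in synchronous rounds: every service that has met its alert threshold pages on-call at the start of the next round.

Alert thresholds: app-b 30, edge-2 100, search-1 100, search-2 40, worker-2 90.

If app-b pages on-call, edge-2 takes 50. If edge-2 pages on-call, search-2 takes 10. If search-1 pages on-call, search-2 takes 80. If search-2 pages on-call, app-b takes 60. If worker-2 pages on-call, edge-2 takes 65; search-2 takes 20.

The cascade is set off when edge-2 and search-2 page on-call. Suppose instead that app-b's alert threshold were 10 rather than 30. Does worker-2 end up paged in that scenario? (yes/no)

With app-b's alert threshold at 10:
Round 1 — edge-2, search-2 page on-call (initial).
  app-b: +60 → 60 ≥ 10
Round 2 — app-b pages on-call.
No further pages.

no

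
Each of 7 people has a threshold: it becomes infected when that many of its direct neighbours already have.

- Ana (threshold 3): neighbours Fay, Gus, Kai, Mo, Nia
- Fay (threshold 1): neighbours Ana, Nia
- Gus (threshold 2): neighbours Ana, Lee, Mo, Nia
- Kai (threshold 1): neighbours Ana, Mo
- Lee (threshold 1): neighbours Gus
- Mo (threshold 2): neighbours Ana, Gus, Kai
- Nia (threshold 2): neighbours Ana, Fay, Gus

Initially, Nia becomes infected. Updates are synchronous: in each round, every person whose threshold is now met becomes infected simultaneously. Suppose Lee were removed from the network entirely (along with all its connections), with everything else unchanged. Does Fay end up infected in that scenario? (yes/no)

yes

With Lee removed:
Round 1 — Nia becomes infected (initial).
Round 2 — checking thresholds:
  Ana: 1 of 5 neighbours < 3, below threshold.
  Fay: 1 of 2 neighbours ≥ 1, becomes infected.
  Gus: 1 of 3 neighbours < 2, below threshold.
Round 3 — no new infections; cascade stops.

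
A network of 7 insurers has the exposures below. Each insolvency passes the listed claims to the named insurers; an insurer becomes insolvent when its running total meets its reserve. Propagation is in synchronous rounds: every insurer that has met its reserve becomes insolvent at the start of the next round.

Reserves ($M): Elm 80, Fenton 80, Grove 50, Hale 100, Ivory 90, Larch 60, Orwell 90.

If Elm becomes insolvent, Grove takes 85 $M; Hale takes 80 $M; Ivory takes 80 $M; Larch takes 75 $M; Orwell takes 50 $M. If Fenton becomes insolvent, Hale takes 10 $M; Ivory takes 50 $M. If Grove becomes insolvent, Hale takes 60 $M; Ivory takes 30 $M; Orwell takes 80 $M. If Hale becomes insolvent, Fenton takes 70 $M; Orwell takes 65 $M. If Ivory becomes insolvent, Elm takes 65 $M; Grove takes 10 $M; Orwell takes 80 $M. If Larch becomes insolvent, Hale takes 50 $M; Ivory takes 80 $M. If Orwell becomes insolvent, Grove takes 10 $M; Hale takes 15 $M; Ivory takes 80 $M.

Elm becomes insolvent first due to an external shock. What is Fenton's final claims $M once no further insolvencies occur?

70

Round 1 — Elm becomes insolvent (initial).
  Grove: +85 → 85 ≥ 50
  Hale: +80 → 80 < 100
  Ivory: +80 → 80 < 90
  Larch: +75 → 75 ≥ 60
  Orwell: +50 → 50 < 90
Round 2 — Grove, Larch become insolvent.
  Hale: +60+50 → 190 ≥ 100
  Ivory: +30+80 → 190 ≥ 90
  Orwell: +80 → 130 ≥ 90
Round 3 — Hale, Ivory, Orwell become insolvent.
  Fenton: +70 → 70 < 80
No further insolvencies.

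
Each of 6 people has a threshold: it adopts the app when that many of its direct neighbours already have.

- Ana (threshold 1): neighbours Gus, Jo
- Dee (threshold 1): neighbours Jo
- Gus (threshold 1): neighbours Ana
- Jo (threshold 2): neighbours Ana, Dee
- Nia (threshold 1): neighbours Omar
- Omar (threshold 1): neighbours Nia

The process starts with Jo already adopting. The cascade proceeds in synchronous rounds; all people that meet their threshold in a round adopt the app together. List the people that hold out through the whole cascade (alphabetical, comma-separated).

Nia, Omar

Round 1 — Jo adopts the app (initial).
Round 2 — checking thresholds:
  Ana: 1 of 2 neighbours ≥ 1, adopts the app.
  Dee: 1 of 1 neighbours ≥ 1, adopts the app.
Round 3 — checking thresholds:
  Gus: 1 of 1 neighbours ≥ 1, adopts the app.
Round 4 — no new adoptions; cascade stops.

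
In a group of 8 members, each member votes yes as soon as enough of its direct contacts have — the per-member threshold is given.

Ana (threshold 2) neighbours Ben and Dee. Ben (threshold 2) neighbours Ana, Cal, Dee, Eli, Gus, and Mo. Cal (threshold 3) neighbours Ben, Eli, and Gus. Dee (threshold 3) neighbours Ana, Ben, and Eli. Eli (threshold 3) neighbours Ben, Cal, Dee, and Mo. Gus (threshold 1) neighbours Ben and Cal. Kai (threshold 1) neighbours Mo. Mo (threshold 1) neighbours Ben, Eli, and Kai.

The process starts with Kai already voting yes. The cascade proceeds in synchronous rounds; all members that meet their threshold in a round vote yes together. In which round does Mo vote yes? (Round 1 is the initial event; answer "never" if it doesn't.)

Round 1 — Kai votes yes (initial).
Round 2 — checking thresholds:
  Mo: 1 of 3 neighbours ≥ 1, votes yes.
Round 3 — no new yes votes; cascade stops.

2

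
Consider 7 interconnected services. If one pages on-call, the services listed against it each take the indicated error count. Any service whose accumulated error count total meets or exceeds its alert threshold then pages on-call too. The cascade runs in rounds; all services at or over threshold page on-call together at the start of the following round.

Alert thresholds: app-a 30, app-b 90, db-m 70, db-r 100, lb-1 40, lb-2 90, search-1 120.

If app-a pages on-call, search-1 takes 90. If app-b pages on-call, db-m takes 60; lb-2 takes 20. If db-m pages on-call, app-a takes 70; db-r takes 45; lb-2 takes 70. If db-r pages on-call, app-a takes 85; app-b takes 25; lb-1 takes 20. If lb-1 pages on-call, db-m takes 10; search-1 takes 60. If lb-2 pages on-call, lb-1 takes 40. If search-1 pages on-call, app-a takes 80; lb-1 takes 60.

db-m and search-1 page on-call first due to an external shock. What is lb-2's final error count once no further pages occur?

70

Round 1 — db-m, search-1 page on-call (initial).
  app-a: +70+80 → 150 ≥ 30
  db-r: +45 → 45 < 100
  lb-1: +60 → 60 ≥ 40
  lb-2: +70 → 70 < 90
Round 2 — app-a, lb-1 page on-call.
No further pages.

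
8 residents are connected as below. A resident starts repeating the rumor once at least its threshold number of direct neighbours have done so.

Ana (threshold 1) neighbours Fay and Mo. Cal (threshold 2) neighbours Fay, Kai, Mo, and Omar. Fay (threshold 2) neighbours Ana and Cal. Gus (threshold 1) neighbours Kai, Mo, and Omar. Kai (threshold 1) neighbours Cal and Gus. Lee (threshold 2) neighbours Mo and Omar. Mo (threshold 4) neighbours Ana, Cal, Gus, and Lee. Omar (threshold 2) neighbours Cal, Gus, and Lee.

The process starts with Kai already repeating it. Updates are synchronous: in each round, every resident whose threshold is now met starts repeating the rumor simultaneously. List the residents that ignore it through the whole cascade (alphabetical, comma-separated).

Ana, Cal, Fay, Lee, Mo, Omar

Round 1 — Kai starts repeating the rumor (initial).
Round 2 — checking thresholds:
  Cal: 1 of 4 neighbours < 2, below threshold.
  Gus: 1 of 3 neighbours ≥ 1, starts repeating the rumor.
Round 3 — no new spreads; cascade stops.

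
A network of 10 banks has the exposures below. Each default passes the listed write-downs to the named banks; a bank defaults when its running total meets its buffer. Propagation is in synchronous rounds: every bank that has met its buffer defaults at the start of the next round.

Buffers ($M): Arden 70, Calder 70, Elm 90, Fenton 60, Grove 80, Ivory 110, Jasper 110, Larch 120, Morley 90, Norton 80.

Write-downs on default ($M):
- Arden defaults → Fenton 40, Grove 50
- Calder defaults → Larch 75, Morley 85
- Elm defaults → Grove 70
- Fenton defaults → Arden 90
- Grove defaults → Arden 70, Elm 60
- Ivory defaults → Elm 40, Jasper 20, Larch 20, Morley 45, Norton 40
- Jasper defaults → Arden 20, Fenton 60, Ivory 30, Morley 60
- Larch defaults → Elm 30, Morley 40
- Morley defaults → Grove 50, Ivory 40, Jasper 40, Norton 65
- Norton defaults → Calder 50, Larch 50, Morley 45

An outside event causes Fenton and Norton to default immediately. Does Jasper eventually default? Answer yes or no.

no

Round 1 — Fenton, Norton default (initial).
  Arden: +90 → 90 ≥ 70
  Calder: +50 → 50 < 70
  Larch: +50 → 50 < 120
  Morley: +45 → 45 < 90
Round 2 — Arden defaults.
  Grove: +50 → 50 < 80
No further defaults.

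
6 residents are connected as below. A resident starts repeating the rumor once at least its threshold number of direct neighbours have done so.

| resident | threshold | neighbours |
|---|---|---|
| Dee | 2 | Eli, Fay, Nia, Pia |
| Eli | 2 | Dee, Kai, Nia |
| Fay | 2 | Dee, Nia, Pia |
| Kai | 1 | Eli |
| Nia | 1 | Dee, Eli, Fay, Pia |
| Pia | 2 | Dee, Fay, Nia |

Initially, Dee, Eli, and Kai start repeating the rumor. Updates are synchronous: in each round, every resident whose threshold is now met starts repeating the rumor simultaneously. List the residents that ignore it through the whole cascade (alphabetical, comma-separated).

none

Round 1 — Dee, Eli, Kai start repeating the rumor (initial).
Round 2 — checking thresholds:
  Fay: 1 of 3 neighbours < 2, holds.
  Nia: 2 of 4 neighbours ≥ 1, starts repeating the rumor.
  Pia: 1 of 3 neighbours < 2, holds.
Round 3 — checking thresholds:
  Fay: 2 of 3 neighbours ≥ 2, starts repeating the rumor.
  Pia: 2 of 3 neighbours ≥ 2, starts repeating the rumor.
Round 4 — no new spreads; cascade stops.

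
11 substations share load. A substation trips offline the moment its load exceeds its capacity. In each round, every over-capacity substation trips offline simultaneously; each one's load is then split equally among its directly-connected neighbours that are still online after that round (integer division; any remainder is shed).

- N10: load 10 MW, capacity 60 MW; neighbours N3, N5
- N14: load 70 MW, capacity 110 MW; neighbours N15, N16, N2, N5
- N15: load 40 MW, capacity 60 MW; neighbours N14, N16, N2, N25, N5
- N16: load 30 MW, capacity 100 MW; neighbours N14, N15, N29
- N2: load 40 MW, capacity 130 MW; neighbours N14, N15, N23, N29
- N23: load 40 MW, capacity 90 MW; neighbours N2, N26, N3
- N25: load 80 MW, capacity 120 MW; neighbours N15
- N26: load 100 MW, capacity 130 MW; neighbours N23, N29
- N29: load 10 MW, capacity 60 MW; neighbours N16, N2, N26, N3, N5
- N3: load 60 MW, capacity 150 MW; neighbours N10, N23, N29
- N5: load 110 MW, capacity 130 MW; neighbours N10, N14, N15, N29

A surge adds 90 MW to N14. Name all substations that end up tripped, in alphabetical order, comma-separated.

N10, N14, N15, N16, N2, N23, N26, N29, N3, N5

Round 1 — N14 at 160 > 110. N14 trips offline.
  N14 sheds 160 MW to N15, N16, N2, N5: 40 each.
    N15: 40+40 = 80 > 60
    N16: 30+40 = 70 ≤ 100
    N2: 40+40 = 80 ≤ 130
    N5: 110+40 = 150 > 130
Round 2 — N15, N5 trip offline.
  N15 sheds 80 MW to N16, N2, N25: 26 each (2 lost).
    N16: 70+26 = 96 ≤ 100
    N2: 80+26 = 106 ≤ 130
    N25: 80+26 = 106 ≤ 120
  N5 sheds 150 MW to N10, N29: 75 each.
    N10: 10+75 = 85 > 60
    N29: 10+75 = 85 > 60
Round 3 — N10, N29 trip offline.
  N10 sheds 85 MW to N3: 85 each.
    N3: 60+85 = 145 ≤ 150
  N29 sheds 85 MW to N16, N2, N26, N3: 21 each (1 lost).
    N16: 96+21 = 117 > 100
    N2: 106+21 = 127 ≤ 130
    N26: 100+21 = 121 ≤ 130
    N3: 145+21 = 166 > 150
Round 4 — N16, N3 trip offline.
  N16 sheds 117 MW: no online neighbours, lost.
  N3 sheds 166 MW to N23: 166 each.
    N23: 40+166 = 206 > 90
Round 5 — N23 trips offline.
  N23 sheds 206 MW to N2, N26: 103 each.
    N2: 127+103 = 230 > 130
    N26: 121+103 = 224 > 130
Round 6 — N2, N26 trip offline.
  N2 sheds 230 MW: no online neighbours, lost.
  N26 sheds 224 MW: no online neighbours, lost.
No further trips.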